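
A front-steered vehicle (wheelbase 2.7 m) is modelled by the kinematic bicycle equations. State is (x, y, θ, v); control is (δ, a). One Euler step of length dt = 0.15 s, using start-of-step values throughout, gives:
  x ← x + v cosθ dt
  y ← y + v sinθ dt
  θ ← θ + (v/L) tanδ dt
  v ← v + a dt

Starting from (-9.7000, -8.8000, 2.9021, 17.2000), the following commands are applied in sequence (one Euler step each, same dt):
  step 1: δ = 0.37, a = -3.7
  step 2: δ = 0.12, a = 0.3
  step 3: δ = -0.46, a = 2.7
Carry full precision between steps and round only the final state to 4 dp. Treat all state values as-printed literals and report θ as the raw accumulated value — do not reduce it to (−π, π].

after step 1 (δ=0.37, a=-3.7): (-12.206363, -8.187999, 3.272725, 16.645000)
after step 2 (δ=0.12, a=0.3): (-14.681677, -8.514465, 3.384227, 16.690000)
after step 3 (δ=-0.46, a=2.7): (-17.111845, -9.115958, 2.924836, 17.095000)

(-17.1118, -9.1160, 2.9248, 17.0950)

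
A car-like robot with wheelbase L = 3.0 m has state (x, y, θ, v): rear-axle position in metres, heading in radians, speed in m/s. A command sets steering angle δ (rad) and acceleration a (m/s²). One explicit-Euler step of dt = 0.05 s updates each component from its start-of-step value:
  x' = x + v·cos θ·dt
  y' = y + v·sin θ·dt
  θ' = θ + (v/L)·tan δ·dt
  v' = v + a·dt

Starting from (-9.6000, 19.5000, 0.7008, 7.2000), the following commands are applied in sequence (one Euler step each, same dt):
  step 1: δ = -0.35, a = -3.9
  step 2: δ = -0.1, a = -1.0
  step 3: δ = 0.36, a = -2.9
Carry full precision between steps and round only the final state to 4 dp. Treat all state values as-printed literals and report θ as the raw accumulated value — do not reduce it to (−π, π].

(-8.7697, 20.1552, 0.6889, 6.8100)

after step 1 (δ=-0.35, a=-3.9): (-9.324842, 19.732139, 0.656997, 7.005000)
after step 2 (δ=-0.1, a=-1.0): (-9.047504, 19.946051, 0.645283, 6.955000)
after step 3 (δ=0.36, a=-2.9): (-8.769676, 20.155196, 0.688914, 6.810000)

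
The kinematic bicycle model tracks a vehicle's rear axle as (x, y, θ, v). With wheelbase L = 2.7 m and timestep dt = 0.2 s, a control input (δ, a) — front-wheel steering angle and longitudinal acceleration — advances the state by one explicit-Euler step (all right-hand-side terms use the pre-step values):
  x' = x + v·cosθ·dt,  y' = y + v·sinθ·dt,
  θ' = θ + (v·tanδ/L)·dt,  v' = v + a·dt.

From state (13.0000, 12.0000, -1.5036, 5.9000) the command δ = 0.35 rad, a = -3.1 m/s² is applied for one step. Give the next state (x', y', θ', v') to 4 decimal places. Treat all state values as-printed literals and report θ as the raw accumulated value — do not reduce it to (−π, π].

(13.0792, 10.8227, -1.3441, 5.2800)

x' = 13.0000 + 5.9000·cos(-1.5036)·0.2 = 13.0792
y' = 12.0000 + 5.9000·sin(-1.5036)·0.2 = 10.8227
θ' = -1.5036 + (5.9000/2.7)·tan(0.35)·0.2 = -1.3441
v' = 5.9000 − 3.1000·0.2 = 5.2800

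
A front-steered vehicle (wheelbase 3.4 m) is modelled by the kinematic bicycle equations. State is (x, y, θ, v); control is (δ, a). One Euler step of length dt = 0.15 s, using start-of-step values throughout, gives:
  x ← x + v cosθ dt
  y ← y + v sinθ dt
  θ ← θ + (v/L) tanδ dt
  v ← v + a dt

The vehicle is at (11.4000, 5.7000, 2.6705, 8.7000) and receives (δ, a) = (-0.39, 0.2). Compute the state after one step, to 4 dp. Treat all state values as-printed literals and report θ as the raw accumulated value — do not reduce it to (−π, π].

(10.2371, 6.2923, 2.5127, 8.7300)

x' = 11.4000 + 8.7000·cos(2.6705)·0.15 = 10.2371
y' = 5.7000 + 8.7000·sin(2.6705)·0.15 = 6.2923
θ' = 2.6705 + (8.7000/3.4)·tan(-0.39)·0.15 = 2.5127
v' = 8.7000 + 0.2000·0.15 = 8.7300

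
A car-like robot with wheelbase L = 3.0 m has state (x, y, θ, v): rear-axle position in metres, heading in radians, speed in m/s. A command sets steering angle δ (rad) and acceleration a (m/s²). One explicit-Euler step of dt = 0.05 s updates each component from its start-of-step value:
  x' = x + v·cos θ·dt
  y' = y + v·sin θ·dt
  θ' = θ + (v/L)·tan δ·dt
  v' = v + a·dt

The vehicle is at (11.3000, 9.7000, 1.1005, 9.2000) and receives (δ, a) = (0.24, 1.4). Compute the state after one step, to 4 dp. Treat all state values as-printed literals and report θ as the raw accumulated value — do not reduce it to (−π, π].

(11.5084, 10.1101, 1.1380, 9.2700)

x' = 11.3000 + 9.2000·cos(1.1005)·0.05 = 11.5084
y' = 9.7000 + 9.2000·sin(1.1005)·0.05 = 10.1101
θ' = 1.1005 + (9.2000/3.0)·tan(0.24)·0.05 = 1.1380
v' = 9.2000 + 1.4000·0.05 = 9.2700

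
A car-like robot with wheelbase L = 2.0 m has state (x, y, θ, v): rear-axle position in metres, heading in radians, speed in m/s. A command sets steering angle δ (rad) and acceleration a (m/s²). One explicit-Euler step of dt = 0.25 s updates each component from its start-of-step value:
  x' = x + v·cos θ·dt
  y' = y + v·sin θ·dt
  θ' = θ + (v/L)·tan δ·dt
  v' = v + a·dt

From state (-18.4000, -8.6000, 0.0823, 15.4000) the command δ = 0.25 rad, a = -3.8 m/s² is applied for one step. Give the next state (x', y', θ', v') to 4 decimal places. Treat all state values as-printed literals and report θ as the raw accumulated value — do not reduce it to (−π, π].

x' = -18.4000 + 15.4000·cos(0.0823)·0.25 = -14.5630
y' = -8.6000 + 15.4000·sin(0.0823)·0.25 = -8.2835
θ' = 0.0823 + (15.4000/2.0)·tan(0.25)·0.25 = 0.5738
v' = 15.4000 − 3.8000·0.25 = 14.4500

(-14.5630, -8.2835, 0.5738, 14.4500)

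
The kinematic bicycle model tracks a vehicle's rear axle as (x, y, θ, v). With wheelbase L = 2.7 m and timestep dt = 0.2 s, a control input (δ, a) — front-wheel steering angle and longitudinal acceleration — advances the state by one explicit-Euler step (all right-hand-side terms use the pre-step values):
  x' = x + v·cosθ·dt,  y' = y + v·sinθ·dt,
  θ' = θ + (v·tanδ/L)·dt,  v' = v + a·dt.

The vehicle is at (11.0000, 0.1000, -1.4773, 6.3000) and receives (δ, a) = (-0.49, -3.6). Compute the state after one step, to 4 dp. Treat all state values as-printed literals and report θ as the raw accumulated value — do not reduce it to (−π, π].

x' = 11.0000 + 6.3000·cos(-1.4773)·0.2 = 11.1176
y' = 0.1000 + 6.3000·sin(-1.4773)·0.2 = -1.1545
θ' = -1.4773 + (6.3000/2.7)·tan(-0.49)·0.2 = -1.7262
v' = 6.3000 − 3.6000·0.2 = 5.5800

(11.1176, -1.1545, -1.7262, 5.5800)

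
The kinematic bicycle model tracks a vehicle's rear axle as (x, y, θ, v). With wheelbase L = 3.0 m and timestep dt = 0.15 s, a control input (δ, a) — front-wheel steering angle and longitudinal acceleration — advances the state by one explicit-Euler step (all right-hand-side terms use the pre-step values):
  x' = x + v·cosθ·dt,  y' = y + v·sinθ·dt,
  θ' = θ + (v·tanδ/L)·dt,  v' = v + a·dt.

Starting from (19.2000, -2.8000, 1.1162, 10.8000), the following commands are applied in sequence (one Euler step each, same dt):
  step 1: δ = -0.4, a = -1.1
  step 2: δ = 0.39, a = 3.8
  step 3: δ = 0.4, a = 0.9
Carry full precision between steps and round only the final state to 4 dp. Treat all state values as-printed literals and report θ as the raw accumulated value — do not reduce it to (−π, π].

after step 1 (δ=-0.4, a=-1.1): (19.911341, -1.344530, 0.887892, 10.635000)
after step 2 (δ=0.39, a=3.8): (20.918022, -0.107026, 1.106470, 11.205000)
after step 3 (δ=0.4, a=0.9): (21.670697, 1.395772, 1.343340, 11.340000)

(21.6707, 1.3958, 1.3433, 11.3400)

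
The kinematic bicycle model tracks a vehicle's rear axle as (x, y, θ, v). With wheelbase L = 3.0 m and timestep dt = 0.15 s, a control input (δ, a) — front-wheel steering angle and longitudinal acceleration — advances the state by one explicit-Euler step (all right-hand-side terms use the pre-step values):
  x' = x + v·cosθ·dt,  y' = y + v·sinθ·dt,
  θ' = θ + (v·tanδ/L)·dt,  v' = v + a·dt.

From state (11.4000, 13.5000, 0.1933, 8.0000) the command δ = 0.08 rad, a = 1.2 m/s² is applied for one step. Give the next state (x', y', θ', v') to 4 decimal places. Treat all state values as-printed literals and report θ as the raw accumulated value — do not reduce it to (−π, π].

(12.5777, 13.7305, 0.2254, 8.1800)

x' = 11.4000 + 8.0000·cos(0.1933)·0.15 = 12.5777
y' = 13.5000 + 8.0000·sin(0.1933)·0.15 = 13.7305
θ' = 0.1933 + (8.0000/3.0)·tan(0.08)·0.15 = 0.2254
v' = 8.0000 + 1.2000·0.15 = 8.1800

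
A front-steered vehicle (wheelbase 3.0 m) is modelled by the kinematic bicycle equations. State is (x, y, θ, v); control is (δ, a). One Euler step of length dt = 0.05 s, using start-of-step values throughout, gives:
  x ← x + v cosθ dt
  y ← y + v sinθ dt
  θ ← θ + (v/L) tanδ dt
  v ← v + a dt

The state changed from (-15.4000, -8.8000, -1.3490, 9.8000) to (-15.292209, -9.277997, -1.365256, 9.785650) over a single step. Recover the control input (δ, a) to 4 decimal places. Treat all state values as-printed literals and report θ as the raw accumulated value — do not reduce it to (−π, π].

a = (v'−v)/dt = (-0.014350)/0.05 = -0.2870
Δθ = θ'−θ = -0.016256;  (v·dt/L) = 9.8000·0.05/3.0 = 0.163333
tan δ = Δθ·L/(v·dt) = -0.099527  →  δ = -0.0992

δ = -0.0992, a = -0.2870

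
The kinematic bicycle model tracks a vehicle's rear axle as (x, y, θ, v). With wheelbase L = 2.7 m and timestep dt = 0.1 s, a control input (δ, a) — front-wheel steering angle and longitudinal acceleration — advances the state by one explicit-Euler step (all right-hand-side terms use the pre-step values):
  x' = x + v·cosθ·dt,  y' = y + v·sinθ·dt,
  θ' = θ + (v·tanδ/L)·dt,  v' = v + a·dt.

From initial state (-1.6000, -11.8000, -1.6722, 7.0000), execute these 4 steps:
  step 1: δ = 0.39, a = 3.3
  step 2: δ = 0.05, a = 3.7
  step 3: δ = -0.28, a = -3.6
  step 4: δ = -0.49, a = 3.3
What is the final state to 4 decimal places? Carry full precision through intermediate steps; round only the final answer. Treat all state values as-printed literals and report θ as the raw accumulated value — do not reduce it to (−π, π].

(-1.6990, -14.7318, -1.7791, 7.6700)

after step 1 (δ=0.39, a=3.3): (-1.670861, -12.496404, -1.565630, 7.330000)
after step 2 (δ=0.05, a=3.7): (-1.667074, -13.229394, -1.552045, 7.700000)
after step 3 (δ=-0.28, a=-3.6): (-1.652636, -13.999259, -1.634051, 7.340000)
after step 4 (δ=-0.49, a=3.3): (-1.699034, -14.731791, -1.779054, 7.670000)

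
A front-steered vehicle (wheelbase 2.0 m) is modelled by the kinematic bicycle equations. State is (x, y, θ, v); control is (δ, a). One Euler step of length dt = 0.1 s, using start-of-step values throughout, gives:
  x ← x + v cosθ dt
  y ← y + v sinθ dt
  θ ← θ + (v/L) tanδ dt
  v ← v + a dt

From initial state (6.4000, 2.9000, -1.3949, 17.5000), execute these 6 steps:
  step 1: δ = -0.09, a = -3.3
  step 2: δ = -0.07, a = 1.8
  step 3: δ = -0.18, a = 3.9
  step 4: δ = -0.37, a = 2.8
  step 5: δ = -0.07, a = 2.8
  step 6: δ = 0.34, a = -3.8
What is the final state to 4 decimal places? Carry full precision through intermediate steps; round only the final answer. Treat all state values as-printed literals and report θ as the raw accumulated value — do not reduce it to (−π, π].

after step 1 (δ=-0.09, a=-3.3): (6.706234, 1.177002, -1.473863, 17.170000)
after step 2 (δ=-0.07, a=1.8): (6.872407, -0.531937, -1.534057, 17.350000)
after step 3 (δ=-0.18, a=3.9): (6.936136, -2.265767, -1.691915, 17.740000)
after step 4 (δ=-0.37, a=2.8): (6.721796, -4.026770, -2.035950, 18.020000)
after step 5 (δ=-0.07, a=2.8): (5.913491, -5.637313, -2.099123, 18.300000)
after step 6 (δ=0.34, a=-3.8): (4.991008, -7.217796, -1.775454, 17.920000)

(4.9910, -7.2178, -1.7755, 17.9200)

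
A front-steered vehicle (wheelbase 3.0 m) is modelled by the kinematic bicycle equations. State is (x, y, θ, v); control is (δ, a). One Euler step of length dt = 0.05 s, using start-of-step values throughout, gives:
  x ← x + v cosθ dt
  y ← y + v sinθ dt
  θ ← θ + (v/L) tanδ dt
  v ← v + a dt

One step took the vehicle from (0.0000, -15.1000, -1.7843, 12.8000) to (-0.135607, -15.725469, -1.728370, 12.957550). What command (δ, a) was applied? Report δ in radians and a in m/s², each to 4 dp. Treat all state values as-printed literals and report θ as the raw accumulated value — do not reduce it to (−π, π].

a = (v'−v)/dt = (0.157550)/0.05 = 3.1510
Δθ = θ'−θ = 0.055930;  (v·dt/L) = 12.8000·0.05/3.0 = 0.213333
tan δ = Δθ·L/(v·dt) = 0.262172  →  δ = 0.2564

δ = 0.2564, a = 3.1510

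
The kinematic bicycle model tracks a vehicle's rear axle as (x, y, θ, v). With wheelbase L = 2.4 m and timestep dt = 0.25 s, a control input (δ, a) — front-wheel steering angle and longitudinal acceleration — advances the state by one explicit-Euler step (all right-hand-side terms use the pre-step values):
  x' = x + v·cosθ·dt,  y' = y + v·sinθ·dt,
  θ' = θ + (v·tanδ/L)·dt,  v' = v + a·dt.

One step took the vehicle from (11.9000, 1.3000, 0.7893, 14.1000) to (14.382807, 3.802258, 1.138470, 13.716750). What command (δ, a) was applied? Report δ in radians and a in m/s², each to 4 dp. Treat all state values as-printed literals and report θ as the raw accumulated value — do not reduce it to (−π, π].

a = (v'−v)/dt = (-0.383250)/0.25 = -1.5330
Δθ = θ'−θ = 0.349170;  (v·dt/L) = 14.1000·0.25/2.4 = 1.468750
tan δ = Δθ·L/(v·dt) = 0.237733  →  δ = 0.2334

δ = 0.2334, a = -1.5330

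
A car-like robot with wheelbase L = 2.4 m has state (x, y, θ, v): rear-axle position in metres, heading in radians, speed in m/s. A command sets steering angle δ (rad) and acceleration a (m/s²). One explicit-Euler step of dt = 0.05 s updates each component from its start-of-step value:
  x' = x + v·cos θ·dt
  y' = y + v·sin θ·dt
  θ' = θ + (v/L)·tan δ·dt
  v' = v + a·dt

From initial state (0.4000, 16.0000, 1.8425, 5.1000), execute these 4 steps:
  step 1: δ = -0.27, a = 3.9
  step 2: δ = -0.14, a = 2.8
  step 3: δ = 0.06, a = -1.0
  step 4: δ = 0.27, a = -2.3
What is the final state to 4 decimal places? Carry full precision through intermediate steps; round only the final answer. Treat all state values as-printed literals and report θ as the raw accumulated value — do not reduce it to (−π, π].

(0.1446, 17.0294, 1.8354, 5.2700)

after step 1 (δ=-0.27, a=3.9): (0.331565, 16.245645, 1.813094, 5.295000)
after step 2 (δ=-0.14, a=2.8): (0.268042, 16.502662, 1.797549, 5.435000)
after step 3 (δ=0.06, a=-1.0): (0.206949, 16.767455, 1.804351, 5.385000)
after step 4 (δ=0.27, a=-2.3): (0.144635, 17.029395, 1.835400, 5.270000)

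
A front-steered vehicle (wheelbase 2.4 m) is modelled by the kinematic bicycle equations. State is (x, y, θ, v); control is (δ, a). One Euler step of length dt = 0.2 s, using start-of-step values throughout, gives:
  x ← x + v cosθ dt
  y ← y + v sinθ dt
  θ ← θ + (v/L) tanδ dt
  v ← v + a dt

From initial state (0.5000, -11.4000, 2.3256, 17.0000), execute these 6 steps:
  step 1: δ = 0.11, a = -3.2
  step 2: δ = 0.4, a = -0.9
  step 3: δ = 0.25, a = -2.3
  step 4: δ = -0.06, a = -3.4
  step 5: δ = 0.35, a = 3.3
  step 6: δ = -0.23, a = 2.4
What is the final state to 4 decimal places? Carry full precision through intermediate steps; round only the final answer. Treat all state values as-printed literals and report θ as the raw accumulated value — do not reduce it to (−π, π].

after step 1 (δ=0.11, a=-3.2): (-1.829495, -8.923419, 2.482065, 16.360000)
after step 2 (δ=0.4, a=-0.9): (-4.415297, -6.918522, 3.058473, 16.180000)
after step 3 (δ=0.25, a=-2.3): (-7.640125, -6.649856, 3.402759, 15.720000)
after step 4 (δ=-0.06, a=-3.4): (-10.677510, -7.461661, 3.324065, 15.040000)
after step 5 (δ=0.35, a=3.3): (-13.635572, -8.007496, 3.781567, 15.700000)
after step 6 (δ=-0.23, a=2.4): (-16.154201, -9.882625, 3.475229, 16.180000)

(-16.1542, -9.8826, 3.4752, 16.1800)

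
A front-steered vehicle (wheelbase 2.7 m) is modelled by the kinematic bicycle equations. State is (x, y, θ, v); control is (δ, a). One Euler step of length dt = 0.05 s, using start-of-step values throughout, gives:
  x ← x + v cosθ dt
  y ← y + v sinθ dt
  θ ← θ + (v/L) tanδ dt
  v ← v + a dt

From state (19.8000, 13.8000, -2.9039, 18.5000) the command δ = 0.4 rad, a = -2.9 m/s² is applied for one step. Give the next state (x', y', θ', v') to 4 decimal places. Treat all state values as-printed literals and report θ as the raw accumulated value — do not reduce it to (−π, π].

(18.9010, 13.5822, -2.7591, 18.3550)

x' = 19.8000 + 18.5000·cos(-2.9039)·0.05 = 18.9010
y' = 13.8000 + 18.5000·sin(-2.9039)·0.05 = 13.5822
θ' = -2.9039 + (18.5000/2.7)·tan(0.4)·0.05 = -2.7591
v' = 18.5000 − 2.9000·0.05 = 18.3550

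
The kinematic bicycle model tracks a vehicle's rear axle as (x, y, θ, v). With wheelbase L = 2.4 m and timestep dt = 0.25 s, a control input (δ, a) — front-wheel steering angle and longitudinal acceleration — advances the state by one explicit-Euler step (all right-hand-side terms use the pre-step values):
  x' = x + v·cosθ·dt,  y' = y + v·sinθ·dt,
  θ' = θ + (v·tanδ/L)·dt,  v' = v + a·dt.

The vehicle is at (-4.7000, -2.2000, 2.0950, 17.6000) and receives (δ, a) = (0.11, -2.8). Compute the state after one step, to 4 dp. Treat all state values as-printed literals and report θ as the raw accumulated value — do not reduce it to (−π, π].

(-6.9023, 1.6092, 2.2975, 16.9000)

x' = -4.7000 + 17.6000·cos(2.0950)·0.25 = -6.9023
y' = -2.2000 + 17.6000·sin(2.0950)·0.25 = 1.6092
θ' = 2.0950 + (17.6000/2.4)·tan(0.11)·0.25 = 2.2975
v' = 17.6000 − 2.8000·0.25 = 16.9000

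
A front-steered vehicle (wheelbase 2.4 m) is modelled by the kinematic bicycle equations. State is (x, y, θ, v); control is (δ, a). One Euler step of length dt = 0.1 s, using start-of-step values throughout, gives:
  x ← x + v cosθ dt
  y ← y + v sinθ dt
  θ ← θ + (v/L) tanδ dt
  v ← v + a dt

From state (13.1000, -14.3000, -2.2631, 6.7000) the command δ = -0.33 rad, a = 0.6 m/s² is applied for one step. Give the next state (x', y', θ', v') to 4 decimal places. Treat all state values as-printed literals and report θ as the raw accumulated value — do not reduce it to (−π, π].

(12.6723, -14.8158, -2.3587, 6.7600)

x' = 13.1000 + 6.7000·cos(-2.2631)·0.1 = 12.6723
y' = -14.3000 + 6.7000·sin(-2.2631)·0.1 = -14.8158
θ' = -2.2631 + (6.7000/2.4)·tan(-0.33)·0.1 = -2.3587
v' = 6.7000 + 0.6000·0.1 = 6.7600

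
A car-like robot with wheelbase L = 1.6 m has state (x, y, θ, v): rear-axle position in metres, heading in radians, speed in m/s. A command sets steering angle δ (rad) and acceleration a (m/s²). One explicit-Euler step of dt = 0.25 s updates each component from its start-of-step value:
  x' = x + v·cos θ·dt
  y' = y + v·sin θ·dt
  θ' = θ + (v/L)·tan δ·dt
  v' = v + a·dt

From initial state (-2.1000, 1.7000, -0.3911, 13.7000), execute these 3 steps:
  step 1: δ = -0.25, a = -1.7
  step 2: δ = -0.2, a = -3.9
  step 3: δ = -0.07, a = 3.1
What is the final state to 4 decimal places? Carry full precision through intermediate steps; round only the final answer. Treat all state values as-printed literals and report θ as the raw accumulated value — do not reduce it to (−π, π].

after step 1 (δ=-0.25, a=-1.7): (1.066379, 0.394371, -0.937691, 13.275000)
after step 2 (δ=-0.2, a=-3.9): (3.029921, -2.281186, -1.358156, 12.300000)
after step 3 (δ=-0.07, a=3.1): (3.678872, -5.286929, -1.492908, 13.075000)

(3.6789, -5.2869, -1.4929, 13.0750)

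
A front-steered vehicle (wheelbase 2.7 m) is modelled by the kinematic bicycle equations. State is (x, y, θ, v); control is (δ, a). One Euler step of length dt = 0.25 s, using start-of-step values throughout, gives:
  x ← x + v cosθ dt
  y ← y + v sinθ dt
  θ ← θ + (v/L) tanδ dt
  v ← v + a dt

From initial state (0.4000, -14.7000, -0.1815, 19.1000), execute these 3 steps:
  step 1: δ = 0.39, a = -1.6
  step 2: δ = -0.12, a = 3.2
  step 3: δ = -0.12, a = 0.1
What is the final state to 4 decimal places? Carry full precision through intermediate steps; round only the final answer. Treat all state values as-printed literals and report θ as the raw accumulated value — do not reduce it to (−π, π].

after step 1 (δ=0.39, a=-1.6): (5.096566, -15.561912, 0.545458, 18.700000)
after step 2 (δ=-0.12, a=3.2): (9.093175, -13.136476, 0.336677, 19.500000)
after step 3 (δ=-0.12, a=0.1): (13.694481, -11.526006, 0.118965, 19.525000)

(13.6945, -11.5260, 0.1190, 19.5250)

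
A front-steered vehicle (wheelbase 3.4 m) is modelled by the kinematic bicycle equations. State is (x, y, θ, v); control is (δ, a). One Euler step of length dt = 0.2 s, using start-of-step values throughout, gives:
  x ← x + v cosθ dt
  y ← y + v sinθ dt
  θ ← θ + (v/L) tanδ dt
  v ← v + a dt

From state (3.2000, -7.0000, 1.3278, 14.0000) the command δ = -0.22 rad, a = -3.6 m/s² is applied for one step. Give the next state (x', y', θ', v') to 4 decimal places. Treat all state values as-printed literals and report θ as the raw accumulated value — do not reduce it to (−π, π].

(3.8737, -4.2823, 1.1436, 13.2800)

x' = 3.2000 + 14.0000·cos(1.3278)·0.2 = 3.8737
y' = -7.0000 + 14.0000·sin(1.3278)·0.2 = -4.2823
θ' = 1.3278 + (14.0000/3.4)·tan(-0.22)·0.2 = 1.1436
v' = 14.0000 − 3.6000·0.2 = 13.2800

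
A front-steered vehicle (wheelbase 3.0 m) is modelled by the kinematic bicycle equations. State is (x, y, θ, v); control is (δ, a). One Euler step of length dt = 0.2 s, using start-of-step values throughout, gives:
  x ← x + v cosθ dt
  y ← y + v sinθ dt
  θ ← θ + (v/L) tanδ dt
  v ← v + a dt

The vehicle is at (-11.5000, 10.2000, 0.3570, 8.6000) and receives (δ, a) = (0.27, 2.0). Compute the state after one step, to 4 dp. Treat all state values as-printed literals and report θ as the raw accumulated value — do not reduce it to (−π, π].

(-9.8884, 10.8011, 0.5157, 9.0000)

x' = -11.5000 + 8.6000·cos(0.3570)·0.2 = -9.8884
y' = 10.2000 + 8.6000·sin(0.3570)·0.2 = 10.8011
θ' = 0.3570 + (8.6000/3.0)·tan(0.27)·0.2 = 0.5157
v' = 8.6000 + 2.0000·0.2 = 9.0000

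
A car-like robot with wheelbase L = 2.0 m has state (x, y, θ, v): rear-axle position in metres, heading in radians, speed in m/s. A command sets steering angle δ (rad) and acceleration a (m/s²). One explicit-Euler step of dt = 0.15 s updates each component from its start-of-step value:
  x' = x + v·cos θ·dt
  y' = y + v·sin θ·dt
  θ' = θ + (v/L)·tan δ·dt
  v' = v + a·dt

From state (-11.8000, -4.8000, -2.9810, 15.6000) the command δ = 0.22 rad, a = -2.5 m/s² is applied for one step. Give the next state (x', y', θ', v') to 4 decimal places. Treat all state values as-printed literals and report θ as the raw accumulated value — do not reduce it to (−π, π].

x' = -11.8000 + 15.6000·cos(-2.9810)·0.15 = -14.1099
y' = -4.8000 + 15.6000·sin(-2.9810)·0.15 = -5.1742
θ' = -2.9810 + (15.6000/2.0)·tan(0.22)·0.15 = -2.7194
v' = 15.6000 − 2.5000·0.15 = 15.2250

(-14.1099, -5.1742, -2.7194, 15.2250)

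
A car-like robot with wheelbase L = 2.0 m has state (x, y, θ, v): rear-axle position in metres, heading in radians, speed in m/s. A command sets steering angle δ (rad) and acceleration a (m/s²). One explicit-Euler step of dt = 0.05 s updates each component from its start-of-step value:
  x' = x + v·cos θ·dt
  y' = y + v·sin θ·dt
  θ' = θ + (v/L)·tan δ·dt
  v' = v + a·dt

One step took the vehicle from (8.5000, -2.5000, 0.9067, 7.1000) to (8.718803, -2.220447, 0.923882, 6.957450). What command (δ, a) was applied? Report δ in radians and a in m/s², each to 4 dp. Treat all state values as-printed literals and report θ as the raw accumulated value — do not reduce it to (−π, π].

δ = 0.0965, a = -2.8510

a = (v'−v)/dt = (-0.142550)/0.05 = -2.8510
Δθ = θ'−θ = 0.017182;  (v·dt/L) = 7.1000·0.05/2.0 = 0.177500
tan δ = Δθ·L/(v·dt) = 0.096800  →  δ = 0.0965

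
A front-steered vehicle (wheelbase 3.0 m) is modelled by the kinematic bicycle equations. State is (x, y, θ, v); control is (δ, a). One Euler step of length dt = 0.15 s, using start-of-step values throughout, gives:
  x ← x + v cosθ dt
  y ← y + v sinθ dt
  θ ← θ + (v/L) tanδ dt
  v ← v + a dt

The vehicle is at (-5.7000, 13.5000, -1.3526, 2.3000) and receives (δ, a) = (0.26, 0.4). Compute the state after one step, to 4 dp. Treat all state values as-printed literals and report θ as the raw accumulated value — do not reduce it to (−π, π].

x' = -5.7000 + 2.3000·cos(-1.3526)·0.15 = -5.6253
y' = 13.5000 + 2.3000·sin(-1.3526)·0.15 = 13.1632
θ' = -1.3526 + (2.3000/3.0)·tan(0.26)·0.15 = -1.3220
v' = 2.3000 + 0.4000·0.15 = 2.3600

(-5.6253, 13.1632, -1.3220, 2.3600)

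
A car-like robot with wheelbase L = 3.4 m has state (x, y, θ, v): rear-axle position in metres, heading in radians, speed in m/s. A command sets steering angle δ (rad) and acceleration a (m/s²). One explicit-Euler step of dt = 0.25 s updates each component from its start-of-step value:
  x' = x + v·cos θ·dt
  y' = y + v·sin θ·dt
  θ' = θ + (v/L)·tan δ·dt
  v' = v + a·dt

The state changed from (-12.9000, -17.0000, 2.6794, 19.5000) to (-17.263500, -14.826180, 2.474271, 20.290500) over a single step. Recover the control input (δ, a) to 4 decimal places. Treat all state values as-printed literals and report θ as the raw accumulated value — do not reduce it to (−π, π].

a = (v'−v)/dt = (0.790500)/0.25 = 3.1620
Δθ = θ'−θ = -0.205129;  (v·dt/L) = 19.5000·0.25/3.4 = 1.433824
tan δ = Δθ·L/(v·dt) = -0.143064  →  δ = -0.1421

δ = -0.1421, a = 3.1620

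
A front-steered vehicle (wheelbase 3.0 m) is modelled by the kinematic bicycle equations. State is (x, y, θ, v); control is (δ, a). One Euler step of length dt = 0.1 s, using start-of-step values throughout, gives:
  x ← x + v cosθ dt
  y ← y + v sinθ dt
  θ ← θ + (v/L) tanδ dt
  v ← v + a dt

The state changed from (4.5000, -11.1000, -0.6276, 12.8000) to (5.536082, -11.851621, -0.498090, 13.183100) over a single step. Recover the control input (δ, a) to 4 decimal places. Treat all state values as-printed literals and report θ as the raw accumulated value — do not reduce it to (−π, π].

a = (v'−v)/dt = (0.383100)/0.1 = 3.8310
Δθ = θ'−θ = 0.129510;  (v·dt/L) = 12.8000·0.1/3.0 = 0.426667
tan δ = Δθ·L/(v·dt) = 0.303539  →  δ = 0.2947

δ = 0.2947, a = 3.8310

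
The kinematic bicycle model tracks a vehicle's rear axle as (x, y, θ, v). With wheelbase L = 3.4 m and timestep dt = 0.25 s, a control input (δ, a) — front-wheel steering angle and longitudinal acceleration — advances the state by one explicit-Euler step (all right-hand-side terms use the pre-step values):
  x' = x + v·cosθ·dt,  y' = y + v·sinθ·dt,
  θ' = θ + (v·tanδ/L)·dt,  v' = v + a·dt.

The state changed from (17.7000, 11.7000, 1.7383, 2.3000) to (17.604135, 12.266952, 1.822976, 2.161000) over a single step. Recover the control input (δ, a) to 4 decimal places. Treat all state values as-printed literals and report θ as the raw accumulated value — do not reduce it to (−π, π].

a = (v'−v)/dt = (-0.139000)/0.25 = -0.5560
Δθ = θ'−θ = 0.084676;  (v·dt/L) = 2.3000·0.25/3.4 = 0.169118
tan δ = Δθ·L/(v·dt) = 0.500693  →  δ = 0.4642

δ = 0.4642, a = -0.5560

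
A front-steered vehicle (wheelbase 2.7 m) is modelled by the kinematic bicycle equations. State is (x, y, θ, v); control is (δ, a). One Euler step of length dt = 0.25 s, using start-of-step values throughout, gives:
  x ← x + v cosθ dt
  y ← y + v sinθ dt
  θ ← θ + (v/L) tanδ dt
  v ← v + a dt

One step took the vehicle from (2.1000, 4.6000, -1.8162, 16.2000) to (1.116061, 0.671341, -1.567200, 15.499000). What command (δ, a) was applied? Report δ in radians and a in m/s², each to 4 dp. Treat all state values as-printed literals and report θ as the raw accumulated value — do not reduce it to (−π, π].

a = (v'−v)/dt = (-0.701000)/0.25 = -2.8040
Δθ = θ'−θ = 0.249000;  (v·dt/L) = 16.2000·0.25/2.7 = 1.500000
tan δ = Δθ·L/(v·dt) = 0.166000  →  δ = 0.1645

δ = 0.1645, a = -2.8040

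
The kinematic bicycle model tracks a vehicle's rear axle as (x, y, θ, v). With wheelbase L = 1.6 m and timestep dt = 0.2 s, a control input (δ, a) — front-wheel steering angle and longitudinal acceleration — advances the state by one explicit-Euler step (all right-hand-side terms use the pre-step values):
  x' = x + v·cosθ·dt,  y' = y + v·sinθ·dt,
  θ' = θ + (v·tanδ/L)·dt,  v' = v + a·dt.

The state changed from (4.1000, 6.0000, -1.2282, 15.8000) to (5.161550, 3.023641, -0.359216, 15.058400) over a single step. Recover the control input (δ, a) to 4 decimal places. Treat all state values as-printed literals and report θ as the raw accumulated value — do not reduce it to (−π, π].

δ = 0.4145, a = -3.7080

a = (v'−v)/dt = (-0.741600)/0.2 = -3.7080
Δθ = θ'−θ = 0.868984;  (v·dt/L) = 15.8000·0.2/1.6 = 1.975000
tan δ = Δθ·L/(v·dt) = 0.439992  →  δ = 0.4145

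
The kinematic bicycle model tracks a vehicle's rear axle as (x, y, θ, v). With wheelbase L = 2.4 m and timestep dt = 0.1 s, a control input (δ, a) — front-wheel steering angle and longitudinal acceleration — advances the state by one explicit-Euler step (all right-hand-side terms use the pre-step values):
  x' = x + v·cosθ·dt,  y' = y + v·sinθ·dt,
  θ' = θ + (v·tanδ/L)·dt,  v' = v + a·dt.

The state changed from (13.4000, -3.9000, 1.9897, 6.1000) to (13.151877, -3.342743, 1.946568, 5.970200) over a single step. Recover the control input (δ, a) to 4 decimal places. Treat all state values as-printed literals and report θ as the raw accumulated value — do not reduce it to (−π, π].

δ = -0.1681, a = -1.2980

a = (v'−v)/dt = (-0.129800)/0.1 = -1.2980
Δθ = θ'−θ = -0.043132;  (v·dt/L) = 6.1000·0.1/2.4 = 0.254167
tan δ = Δθ·L/(v·dt) = -0.169700  →  δ = -0.1681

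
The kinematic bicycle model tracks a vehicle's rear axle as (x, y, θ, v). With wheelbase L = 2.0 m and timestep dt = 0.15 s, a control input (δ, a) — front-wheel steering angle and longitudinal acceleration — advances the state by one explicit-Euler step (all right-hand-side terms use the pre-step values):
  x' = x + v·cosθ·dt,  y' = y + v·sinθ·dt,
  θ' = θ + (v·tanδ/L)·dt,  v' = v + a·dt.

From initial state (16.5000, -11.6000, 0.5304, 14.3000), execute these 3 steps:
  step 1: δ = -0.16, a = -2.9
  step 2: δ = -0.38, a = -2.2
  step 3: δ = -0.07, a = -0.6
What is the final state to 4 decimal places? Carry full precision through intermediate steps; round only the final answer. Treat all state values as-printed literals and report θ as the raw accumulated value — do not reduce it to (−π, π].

after step 1 (δ=-0.16, a=-2.9): (18.350287, -10.514891, 0.357321, 13.865000)
after step 2 (δ=-0.38, a=-2.2): (20.298675, -9.787466, -0.058019, 13.535000)
after step 3 (δ=-0.07, a=-0.6): (22.325509, -9.905193, -0.129194, 13.445000)

(22.3255, -9.9052, -0.1292, 13.4450)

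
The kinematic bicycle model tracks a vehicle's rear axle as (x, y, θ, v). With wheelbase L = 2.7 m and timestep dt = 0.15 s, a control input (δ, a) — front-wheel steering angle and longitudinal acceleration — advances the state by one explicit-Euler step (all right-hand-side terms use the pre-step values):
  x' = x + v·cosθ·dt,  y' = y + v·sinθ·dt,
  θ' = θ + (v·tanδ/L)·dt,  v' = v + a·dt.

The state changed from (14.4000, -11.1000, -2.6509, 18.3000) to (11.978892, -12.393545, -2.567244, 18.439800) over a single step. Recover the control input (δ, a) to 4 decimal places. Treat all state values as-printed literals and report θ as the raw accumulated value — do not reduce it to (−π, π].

a = (v'−v)/dt = (0.139800)/0.15 = 0.9320
Δθ = θ'−θ = 0.083656;  (v·dt/L) = 18.3000·0.15/2.7 = 1.016667
tan δ = Δθ·L/(v·dt) = 0.082285  →  δ = 0.0821

δ = 0.0821, a = 0.9320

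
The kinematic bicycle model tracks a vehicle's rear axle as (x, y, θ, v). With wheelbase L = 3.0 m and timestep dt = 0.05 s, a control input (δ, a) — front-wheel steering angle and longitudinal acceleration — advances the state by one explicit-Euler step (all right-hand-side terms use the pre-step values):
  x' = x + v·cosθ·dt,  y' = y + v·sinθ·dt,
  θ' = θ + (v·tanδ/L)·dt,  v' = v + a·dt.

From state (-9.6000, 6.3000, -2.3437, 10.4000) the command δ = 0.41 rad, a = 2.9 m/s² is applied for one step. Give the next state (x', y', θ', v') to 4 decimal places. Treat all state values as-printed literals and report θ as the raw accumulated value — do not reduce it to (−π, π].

(-9.9631, 5.9277, -2.2684, 10.5450)

x' = -9.6000 + 10.4000·cos(-2.3437)·0.05 = -9.9631
y' = 6.3000 + 10.4000·sin(-2.3437)·0.05 = 5.9277
θ' = -2.3437 + (10.4000/3.0)·tan(0.41)·0.05 = -2.2684
v' = 10.4000 + 2.9000·0.05 = 10.5450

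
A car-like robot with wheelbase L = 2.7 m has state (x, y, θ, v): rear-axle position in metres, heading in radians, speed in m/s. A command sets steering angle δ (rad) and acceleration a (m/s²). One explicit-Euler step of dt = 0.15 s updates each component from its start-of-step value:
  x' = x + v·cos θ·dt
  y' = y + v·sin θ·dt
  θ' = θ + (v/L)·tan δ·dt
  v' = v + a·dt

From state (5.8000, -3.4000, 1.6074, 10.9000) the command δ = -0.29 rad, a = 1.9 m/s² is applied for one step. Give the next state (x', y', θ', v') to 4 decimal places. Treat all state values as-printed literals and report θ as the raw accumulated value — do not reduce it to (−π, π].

(5.7402, -1.7661, 1.4267, 11.1850)

x' = 5.8000 + 10.9000·cos(1.6074)·0.15 = 5.7402
y' = -3.4000 + 10.9000·sin(1.6074)·0.15 = -1.7661
θ' = 1.6074 + (10.9000/2.7)·tan(-0.29)·0.15 = 1.4267
v' = 10.9000 + 1.9000·0.15 = 11.1850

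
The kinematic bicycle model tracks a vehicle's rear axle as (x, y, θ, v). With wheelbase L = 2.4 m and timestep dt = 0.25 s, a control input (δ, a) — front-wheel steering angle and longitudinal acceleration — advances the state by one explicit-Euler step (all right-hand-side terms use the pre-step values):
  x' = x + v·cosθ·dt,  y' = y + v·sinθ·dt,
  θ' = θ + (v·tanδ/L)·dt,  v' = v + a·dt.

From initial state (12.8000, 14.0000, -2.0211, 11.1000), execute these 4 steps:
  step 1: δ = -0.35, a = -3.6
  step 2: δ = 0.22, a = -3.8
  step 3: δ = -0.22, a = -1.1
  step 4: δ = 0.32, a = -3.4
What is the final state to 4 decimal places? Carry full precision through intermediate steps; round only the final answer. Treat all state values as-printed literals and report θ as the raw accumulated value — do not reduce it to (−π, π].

(6.5819, 6.5195, -2.1112, 8.1250)

after step 1 (δ=-0.35, a=-3.6): (11.592212, 11.501626, -2.443164, 10.200000)
after step 2 (δ=0.22, a=-3.8): (9.639285, 9.861938, -2.205569, 9.250000)
after step 3 (δ=-0.22, a=-1.1): (8.267986, 7.999897, -2.421035, 8.975000)
after step 4 (δ=0.32, a=-3.4): (6.581947, 6.519463, -2.111221, 8.125000)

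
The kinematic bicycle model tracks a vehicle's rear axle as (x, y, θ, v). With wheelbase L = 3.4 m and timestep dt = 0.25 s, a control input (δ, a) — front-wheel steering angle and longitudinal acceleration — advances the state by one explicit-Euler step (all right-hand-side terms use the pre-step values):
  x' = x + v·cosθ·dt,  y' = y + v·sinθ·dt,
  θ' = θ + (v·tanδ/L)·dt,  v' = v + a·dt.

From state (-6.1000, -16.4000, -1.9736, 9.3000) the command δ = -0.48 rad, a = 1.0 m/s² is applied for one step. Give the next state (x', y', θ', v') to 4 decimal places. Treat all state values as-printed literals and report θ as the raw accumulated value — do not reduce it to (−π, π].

x' = -6.1000 + 9.3000·cos(-1.9736)·0.25 = -7.0114
y' = -16.4000 + 9.3000·sin(-1.9736)·0.25 = -18.5389
θ' = -1.9736 + (9.3000/3.4)·tan(-0.48)·0.25 = -2.3296
v' = 9.3000 + 1.0000·0.25 = 9.5500

(-7.0114, -18.5389, -2.3296, 9.5500)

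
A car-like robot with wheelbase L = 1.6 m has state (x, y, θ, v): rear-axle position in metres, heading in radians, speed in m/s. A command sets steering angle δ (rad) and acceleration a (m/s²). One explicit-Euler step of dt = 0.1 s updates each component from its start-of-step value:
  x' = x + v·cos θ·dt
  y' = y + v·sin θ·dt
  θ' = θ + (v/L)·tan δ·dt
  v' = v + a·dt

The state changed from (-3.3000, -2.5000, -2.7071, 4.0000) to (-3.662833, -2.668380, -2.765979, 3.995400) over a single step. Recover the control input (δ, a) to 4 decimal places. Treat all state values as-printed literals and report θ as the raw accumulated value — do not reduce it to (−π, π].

a = (v'−v)/dt = (-0.004600)/0.1 = -0.0460
Δθ = θ'−θ = -0.058879;  (v·dt/L) = 4.0000·0.1/1.6 = 0.250000
tan δ = Δθ·L/(v·dt) = -0.235516  →  δ = -0.2313

δ = -0.2313, a = -0.0460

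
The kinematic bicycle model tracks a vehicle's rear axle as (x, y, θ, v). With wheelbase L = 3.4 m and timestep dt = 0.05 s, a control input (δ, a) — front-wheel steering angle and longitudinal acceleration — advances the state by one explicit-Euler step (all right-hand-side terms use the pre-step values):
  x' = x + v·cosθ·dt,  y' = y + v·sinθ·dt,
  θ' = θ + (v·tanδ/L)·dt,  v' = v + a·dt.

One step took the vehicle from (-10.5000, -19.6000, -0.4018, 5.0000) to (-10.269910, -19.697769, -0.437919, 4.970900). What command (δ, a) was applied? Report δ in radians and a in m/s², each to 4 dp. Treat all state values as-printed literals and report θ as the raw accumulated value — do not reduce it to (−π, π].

a = (v'−v)/dt = (-0.029100)/0.05 = -0.5820
Δθ = θ'−θ = -0.036119;  (v·dt/L) = 5.0000·0.05/3.4 = 0.073529
tan δ = Δθ·L/(v·dt) = -0.491218  →  δ = -0.4566

δ = -0.4566, a = -0.5820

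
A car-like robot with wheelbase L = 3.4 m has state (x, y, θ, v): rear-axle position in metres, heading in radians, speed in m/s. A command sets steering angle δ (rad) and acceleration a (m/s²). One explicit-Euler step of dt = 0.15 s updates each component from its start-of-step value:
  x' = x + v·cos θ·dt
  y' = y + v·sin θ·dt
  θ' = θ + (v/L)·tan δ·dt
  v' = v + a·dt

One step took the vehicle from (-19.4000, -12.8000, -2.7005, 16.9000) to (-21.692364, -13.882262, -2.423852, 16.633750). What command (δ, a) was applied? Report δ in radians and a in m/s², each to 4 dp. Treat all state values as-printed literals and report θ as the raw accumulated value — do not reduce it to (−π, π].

a = (v'−v)/dt = (-0.266250)/0.15 = -1.7750
Δθ = θ'−θ = 0.276648;  (v·dt/L) = 16.9000·0.15/3.4 = 0.745588
tan δ = Δθ·L/(v·dt) = 0.371047  →  δ = 0.3553

δ = 0.3553, a = -1.7750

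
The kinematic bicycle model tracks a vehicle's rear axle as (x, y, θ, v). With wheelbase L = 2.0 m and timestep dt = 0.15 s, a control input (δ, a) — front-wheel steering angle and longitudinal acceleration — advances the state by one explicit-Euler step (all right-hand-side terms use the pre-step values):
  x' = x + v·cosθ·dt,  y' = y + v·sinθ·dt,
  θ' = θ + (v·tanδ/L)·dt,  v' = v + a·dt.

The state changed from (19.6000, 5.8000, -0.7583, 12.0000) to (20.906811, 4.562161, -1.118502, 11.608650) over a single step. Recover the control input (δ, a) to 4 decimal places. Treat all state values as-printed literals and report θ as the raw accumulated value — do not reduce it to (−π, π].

a = (v'−v)/dt = (-0.391350)/0.15 = -2.6090
Δθ = θ'−θ = -0.360202;  (v·dt/L) = 12.0000·0.15/2.0 = 0.900000
tan δ = Δθ·L/(v·dt) = -0.400224  →  δ = -0.3807

δ = -0.3807, a = -2.6090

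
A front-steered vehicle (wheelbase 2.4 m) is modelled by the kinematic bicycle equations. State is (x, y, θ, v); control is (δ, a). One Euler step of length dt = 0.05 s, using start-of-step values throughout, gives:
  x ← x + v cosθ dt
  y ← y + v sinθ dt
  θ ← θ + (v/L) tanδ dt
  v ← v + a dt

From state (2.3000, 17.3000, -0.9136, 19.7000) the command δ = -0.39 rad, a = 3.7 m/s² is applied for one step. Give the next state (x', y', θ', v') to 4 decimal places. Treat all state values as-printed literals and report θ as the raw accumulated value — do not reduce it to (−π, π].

x' = 2.3000 + 19.7000·cos(-0.9136)·0.05 = 2.9017
y' = 17.3000 + 19.7000·sin(-0.9136)·0.05 = 16.5202
θ' = -0.9136 + (19.7000/2.4)·tan(-0.39)·0.05 = -1.0823
v' = 19.7000 + 3.7000·0.05 = 19.8850

(2.9017, 16.5202, -1.0823, 19.8850)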